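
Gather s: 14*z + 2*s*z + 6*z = 2*s*z + 20*z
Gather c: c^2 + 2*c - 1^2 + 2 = c^2 + 2*c + 1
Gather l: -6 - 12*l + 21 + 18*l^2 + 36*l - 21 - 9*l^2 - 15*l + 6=9*l^2 + 9*l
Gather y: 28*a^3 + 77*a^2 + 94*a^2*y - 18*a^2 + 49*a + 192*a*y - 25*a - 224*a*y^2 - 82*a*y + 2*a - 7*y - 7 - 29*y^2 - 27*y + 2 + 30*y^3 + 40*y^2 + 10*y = 28*a^3 + 59*a^2 + 26*a + 30*y^3 + y^2*(11 - 224*a) + y*(94*a^2 + 110*a - 24) - 5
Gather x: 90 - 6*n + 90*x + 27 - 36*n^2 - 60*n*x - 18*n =-36*n^2 - 24*n + x*(90 - 60*n) + 117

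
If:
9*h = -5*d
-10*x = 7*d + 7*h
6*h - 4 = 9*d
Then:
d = -12/37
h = 20/111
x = 56/555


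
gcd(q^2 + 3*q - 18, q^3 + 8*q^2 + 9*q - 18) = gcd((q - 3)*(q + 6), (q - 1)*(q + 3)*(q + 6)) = q + 6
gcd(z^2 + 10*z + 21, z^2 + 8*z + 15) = z + 3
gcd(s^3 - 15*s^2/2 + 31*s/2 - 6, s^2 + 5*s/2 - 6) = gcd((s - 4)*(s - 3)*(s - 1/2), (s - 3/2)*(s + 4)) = 1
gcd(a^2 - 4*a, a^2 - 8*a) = a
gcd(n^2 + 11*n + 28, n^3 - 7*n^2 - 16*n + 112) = n + 4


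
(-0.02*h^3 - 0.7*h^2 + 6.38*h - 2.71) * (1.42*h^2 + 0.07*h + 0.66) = -0.0284*h^5 - 0.9954*h^4 + 8.9974*h^3 - 3.8636*h^2 + 4.0211*h - 1.7886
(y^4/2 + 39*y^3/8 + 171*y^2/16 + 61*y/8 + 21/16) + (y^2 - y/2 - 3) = y^4/2 + 39*y^3/8 + 187*y^2/16 + 57*y/8 - 27/16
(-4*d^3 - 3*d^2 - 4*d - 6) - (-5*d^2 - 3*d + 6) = -4*d^3 + 2*d^2 - d - 12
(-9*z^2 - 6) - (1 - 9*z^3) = 9*z^3 - 9*z^2 - 7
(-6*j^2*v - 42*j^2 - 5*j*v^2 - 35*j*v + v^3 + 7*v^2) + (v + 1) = -6*j^2*v - 42*j^2 - 5*j*v^2 - 35*j*v + v^3 + 7*v^2 + v + 1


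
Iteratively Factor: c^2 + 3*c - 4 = (c + 4)*(c - 1)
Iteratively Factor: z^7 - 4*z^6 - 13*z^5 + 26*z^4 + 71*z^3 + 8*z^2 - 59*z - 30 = (z + 2)*(z^6 - 6*z^5 - z^4 + 28*z^3 + 15*z^2 - 22*z - 15) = (z + 1)*(z + 2)*(z^5 - 7*z^4 + 6*z^3 + 22*z^2 - 7*z - 15) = (z - 5)*(z + 1)*(z + 2)*(z^4 - 2*z^3 - 4*z^2 + 2*z + 3) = (z - 5)*(z + 1)^2*(z + 2)*(z^3 - 3*z^2 - z + 3) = (z - 5)*(z + 1)^3*(z + 2)*(z^2 - 4*z + 3) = (z - 5)*(z - 1)*(z + 1)^3*(z + 2)*(z - 3)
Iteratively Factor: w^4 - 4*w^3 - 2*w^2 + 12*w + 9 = (w + 1)*(w^3 - 5*w^2 + 3*w + 9) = (w - 3)*(w + 1)*(w^2 - 2*w - 3) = (w - 3)^2*(w + 1)*(w + 1)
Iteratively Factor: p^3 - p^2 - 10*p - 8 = (p + 2)*(p^2 - 3*p - 4) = (p + 1)*(p + 2)*(p - 4)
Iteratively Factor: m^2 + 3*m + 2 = (m + 2)*(m + 1)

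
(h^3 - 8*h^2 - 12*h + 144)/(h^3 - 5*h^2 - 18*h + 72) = (h - 6)/(h - 3)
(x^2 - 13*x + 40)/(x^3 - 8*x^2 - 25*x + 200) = 1/(x + 5)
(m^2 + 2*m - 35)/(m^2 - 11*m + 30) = (m + 7)/(m - 6)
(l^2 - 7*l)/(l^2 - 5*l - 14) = l/(l + 2)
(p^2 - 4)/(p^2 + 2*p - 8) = (p + 2)/(p + 4)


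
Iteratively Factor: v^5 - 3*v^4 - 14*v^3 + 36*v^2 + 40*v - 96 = (v - 2)*(v^4 - v^3 - 16*v^2 + 4*v + 48) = (v - 2)*(v + 2)*(v^3 - 3*v^2 - 10*v + 24) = (v - 2)^2*(v + 2)*(v^2 - v - 12) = (v - 2)^2*(v + 2)*(v + 3)*(v - 4)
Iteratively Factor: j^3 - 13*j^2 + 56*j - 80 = (j - 4)*(j^2 - 9*j + 20) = (j - 5)*(j - 4)*(j - 4)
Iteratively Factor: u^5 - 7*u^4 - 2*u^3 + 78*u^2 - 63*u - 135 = (u - 5)*(u^4 - 2*u^3 - 12*u^2 + 18*u + 27) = (u - 5)*(u + 1)*(u^3 - 3*u^2 - 9*u + 27) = (u - 5)*(u + 1)*(u + 3)*(u^2 - 6*u + 9) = (u - 5)*(u - 3)*(u + 1)*(u + 3)*(u - 3)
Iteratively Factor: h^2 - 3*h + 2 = (h - 2)*(h - 1)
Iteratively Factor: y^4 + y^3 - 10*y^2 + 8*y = (y)*(y^3 + y^2 - 10*y + 8) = y*(y + 4)*(y^2 - 3*y + 2) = y*(y - 1)*(y + 4)*(y - 2)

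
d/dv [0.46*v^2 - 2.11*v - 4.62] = 0.92*v - 2.11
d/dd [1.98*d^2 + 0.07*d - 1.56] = 3.96*d + 0.07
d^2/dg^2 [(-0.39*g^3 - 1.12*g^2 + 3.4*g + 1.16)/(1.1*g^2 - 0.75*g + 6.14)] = (1.77635683940025e-15*g^4 + 11.20937*g^3 + 64.58418*g^2 - 231.740664*g - 67.497384)/(1.331*g^6 - 2.7225*g^5 + 24.14445*g^4 - 30.814875*g^3 + 134.76993*g^2 - 84.8241*g + 231.475544)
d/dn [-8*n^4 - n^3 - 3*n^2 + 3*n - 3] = -32*n^3 - 3*n^2 - 6*n + 3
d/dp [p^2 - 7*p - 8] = 2*p - 7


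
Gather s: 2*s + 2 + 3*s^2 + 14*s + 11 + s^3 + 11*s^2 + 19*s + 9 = s^3 + 14*s^2 + 35*s + 22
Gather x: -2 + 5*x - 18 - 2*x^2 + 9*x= -2*x^2 + 14*x - 20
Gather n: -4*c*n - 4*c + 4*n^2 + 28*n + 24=-4*c + 4*n^2 + n*(28 - 4*c) + 24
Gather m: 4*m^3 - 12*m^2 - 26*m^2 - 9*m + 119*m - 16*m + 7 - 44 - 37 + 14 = 4*m^3 - 38*m^2 + 94*m - 60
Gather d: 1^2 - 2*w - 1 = -2*w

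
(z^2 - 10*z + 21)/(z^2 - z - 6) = (z - 7)/(z + 2)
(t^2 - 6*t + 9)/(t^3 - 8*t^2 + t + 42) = (t - 3)/(t^2 - 5*t - 14)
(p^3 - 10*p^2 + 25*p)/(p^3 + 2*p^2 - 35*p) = (p - 5)/(p + 7)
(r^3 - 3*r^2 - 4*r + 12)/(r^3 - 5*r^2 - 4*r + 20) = (r - 3)/(r - 5)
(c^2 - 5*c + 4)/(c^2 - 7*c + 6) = (c - 4)/(c - 6)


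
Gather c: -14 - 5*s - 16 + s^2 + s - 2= s^2 - 4*s - 32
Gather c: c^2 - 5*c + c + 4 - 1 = c^2 - 4*c + 3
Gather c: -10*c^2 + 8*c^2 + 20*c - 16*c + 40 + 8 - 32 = -2*c^2 + 4*c + 16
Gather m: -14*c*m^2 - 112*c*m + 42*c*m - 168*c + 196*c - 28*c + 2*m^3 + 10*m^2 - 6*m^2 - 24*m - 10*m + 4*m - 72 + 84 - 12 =2*m^3 + m^2*(4 - 14*c) + m*(-70*c - 30)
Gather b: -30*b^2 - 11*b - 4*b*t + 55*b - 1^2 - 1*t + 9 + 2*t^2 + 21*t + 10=-30*b^2 + b*(44 - 4*t) + 2*t^2 + 20*t + 18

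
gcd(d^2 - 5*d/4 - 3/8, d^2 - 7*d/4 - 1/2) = d + 1/4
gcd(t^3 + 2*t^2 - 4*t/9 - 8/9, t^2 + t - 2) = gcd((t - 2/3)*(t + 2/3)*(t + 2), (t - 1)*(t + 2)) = t + 2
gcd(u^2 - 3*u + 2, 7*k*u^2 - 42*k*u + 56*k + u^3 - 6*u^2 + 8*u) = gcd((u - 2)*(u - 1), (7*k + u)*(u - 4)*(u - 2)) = u - 2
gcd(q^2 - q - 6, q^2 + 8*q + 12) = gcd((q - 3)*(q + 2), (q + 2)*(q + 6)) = q + 2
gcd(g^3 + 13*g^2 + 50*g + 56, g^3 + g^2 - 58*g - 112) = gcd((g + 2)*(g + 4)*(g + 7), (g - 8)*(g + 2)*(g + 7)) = g^2 + 9*g + 14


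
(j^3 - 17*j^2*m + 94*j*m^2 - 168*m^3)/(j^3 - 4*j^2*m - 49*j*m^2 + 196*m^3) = (j - 6*m)/(j + 7*m)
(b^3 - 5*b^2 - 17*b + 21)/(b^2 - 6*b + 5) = (b^2 - 4*b - 21)/(b - 5)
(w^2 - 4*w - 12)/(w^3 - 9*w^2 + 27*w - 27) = (w^2 - 4*w - 12)/(w^3 - 9*w^2 + 27*w - 27)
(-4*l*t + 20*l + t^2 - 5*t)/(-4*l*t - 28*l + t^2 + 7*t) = (t - 5)/(t + 7)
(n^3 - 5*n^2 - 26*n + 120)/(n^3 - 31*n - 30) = (n - 4)/(n + 1)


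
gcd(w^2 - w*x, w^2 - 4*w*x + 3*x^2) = -w + x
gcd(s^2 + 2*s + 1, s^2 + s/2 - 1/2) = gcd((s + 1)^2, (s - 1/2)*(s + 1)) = s + 1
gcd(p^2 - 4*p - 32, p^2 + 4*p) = p + 4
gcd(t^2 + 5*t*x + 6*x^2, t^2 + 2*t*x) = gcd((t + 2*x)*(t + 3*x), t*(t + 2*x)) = t + 2*x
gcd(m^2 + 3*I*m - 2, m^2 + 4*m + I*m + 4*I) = m + I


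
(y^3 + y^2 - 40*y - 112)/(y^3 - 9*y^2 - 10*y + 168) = (y + 4)/(y - 6)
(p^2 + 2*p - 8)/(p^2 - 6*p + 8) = (p + 4)/(p - 4)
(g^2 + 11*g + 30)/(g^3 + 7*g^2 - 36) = (g + 5)/(g^2 + g - 6)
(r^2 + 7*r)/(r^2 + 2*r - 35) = r/(r - 5)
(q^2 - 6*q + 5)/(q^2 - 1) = (q - 5)/(q + 1)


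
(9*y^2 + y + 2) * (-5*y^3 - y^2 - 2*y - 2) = -45*y^5 - 14*y^4 - 29*y^3 - 22*y^2 - 6*y - 4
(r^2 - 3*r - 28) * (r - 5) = r^3 - 8*r^2 - 13*r + 140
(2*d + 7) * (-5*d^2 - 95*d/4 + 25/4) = -10*d^3 - 165*d^2/2 - 615*d/4 + 175/4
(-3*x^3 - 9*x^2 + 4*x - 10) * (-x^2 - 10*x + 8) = 3*x^5 + 39*x^4 + 62*x^3 - 102*x^2 + 132*x - 80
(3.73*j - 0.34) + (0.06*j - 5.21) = 3.79*j - 5.55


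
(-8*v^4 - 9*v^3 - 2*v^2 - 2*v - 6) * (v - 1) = -8*v^5 - v^4 + 7*v^3 - 4*v + 6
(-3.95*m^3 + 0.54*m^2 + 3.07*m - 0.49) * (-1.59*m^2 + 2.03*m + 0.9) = 6.2805*m^5 - 8.8771*m^4 - 7.3401*m^3 + 7.4972*m^2 + 1.7683*m - 0.441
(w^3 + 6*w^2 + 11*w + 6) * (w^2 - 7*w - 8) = w^5 - w^4 - 39*w^3 - 119*w^2 - 130*w - 48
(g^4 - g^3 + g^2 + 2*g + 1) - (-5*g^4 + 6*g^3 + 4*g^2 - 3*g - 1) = 6*g^4 - 7*g^3 - 3*g^2 + 5*g + 2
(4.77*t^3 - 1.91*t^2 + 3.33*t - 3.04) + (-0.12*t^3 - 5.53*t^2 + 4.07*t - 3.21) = 4.65*t^3 - 7.44*t^2 + 7.4*t - 6.25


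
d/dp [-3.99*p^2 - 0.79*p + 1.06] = -7.98*p - 0.79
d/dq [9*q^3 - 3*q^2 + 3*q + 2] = 27*q^2 - 6*q + 3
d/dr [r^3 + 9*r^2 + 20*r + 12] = 3*r^2 + 18*r + 20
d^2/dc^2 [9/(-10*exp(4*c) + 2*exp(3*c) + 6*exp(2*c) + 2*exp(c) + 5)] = 18*(4*(-20*exp(3*c) + 3*exp(2*c) + 6*exp(c) + 1)^2*exp(c) + (80*exp(3*c) - 9*exp(2*c) - 12*exp(c) - 1)*(-10*exp(4*c) + 2*exp(3*c) + 6*exp(2*c) + 2*exp(c) + 5))*exp(c)/(-10*exp(4*c) + 2*exp(3*c) + 6*exp(2*c) + 2*exp(c) + 5)^3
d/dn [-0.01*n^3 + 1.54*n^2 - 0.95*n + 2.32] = -0.03*n^2 + 3.08*n - 0.95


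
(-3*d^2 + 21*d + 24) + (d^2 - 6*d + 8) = -2*d^2 + 15*d + 32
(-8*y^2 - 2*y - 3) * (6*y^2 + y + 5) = -48*y^4 - 20*y^3 - 60*y^2 - 13*y - 15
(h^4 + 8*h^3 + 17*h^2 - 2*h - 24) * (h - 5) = h^5 + 3*h^4 - 23*h^3 - 87*h^2 - 14*h + 120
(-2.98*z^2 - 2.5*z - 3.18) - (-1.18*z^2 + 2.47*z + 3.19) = -1.8*z^2 - 4.97*z - 6.37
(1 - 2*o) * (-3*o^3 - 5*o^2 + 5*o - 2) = 6*o^4 + 7*o^3 - 15*o^2 + 9*o - 2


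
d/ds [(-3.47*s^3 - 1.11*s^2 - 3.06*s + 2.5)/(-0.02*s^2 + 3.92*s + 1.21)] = (0.0694*s^4 - 27.2048*s^3 - 17.0085*s^2 - 2.5862*s - 13.5026)/(0.0004*s^4 - 0.1568*s^3 + 15.318*s^2 + 9.4864*s + 1.4641)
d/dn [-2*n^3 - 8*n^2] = 2*n*(-3*n - 8)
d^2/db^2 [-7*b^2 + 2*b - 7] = -14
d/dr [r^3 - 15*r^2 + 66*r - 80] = 3*r^2 - 30*r + 66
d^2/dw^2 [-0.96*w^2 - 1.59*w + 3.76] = -1.92000000000000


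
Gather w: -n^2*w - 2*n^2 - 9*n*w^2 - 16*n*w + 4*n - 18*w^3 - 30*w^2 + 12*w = -2*n^2 + 4*n - 18*w^3 + w^2*(-9*n - 30) + w*(-n^2 - 16*n + 12)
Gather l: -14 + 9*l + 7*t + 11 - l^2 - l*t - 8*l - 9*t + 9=-l^2 + l*(1 - t) - 2*t + 6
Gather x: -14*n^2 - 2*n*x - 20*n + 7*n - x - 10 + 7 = -14*n^2 - 13*n + x*(-2*n - 1) - 3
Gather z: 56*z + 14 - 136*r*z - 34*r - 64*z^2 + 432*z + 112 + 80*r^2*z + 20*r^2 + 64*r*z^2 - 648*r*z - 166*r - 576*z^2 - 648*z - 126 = 20*r^2 - 200*r + z^2*(64*r - 640) + z*(80*r^2 - 784*r - 160)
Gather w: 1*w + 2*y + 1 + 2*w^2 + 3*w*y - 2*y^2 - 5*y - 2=2*w^2 + w*(3*y + 1) - 2*y^2 - 3*y - 1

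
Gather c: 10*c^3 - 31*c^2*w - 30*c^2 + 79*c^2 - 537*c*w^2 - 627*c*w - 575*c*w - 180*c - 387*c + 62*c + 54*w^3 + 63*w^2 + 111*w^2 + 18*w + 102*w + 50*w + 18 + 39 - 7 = 10*c^3 + c^2*(49 - 31*w) + c*(-537*w^2 - 1202*w - 505) + 54*w^3 + 174*w^2 + 170*w + 50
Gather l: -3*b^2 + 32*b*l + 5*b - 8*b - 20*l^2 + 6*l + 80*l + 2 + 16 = -3*b^2 - 3*b - 20*l^2 + l*(32*b + 86) + 18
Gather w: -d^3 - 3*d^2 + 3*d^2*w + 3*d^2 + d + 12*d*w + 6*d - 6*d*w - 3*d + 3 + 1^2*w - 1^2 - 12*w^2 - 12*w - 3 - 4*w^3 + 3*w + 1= -d^3 + 4*d - 4*w^3 - 12*w^2 + w*(3*d^2 + 6*d - 8)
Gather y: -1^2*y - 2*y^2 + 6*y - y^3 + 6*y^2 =-y^3 + 4*y^2 + 5*y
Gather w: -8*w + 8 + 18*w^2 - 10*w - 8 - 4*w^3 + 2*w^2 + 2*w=-4*w^3 + 20*w^2 - 16*w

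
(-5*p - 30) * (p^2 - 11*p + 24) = -5*p^3 + 25*p^2 + 210*p - 720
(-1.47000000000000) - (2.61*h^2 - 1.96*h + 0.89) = -2.61*h^2 + 1.96*h - 2.36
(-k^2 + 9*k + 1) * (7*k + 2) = -7*k^3 + 61*k^2 + 25*k + 2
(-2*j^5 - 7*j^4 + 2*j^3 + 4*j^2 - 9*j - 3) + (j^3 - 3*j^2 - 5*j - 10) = -2*j^5 - 7*j^4 + 3*j^3 + j^2 - 14*j - 13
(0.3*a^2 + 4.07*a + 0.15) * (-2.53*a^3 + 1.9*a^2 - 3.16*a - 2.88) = -0.759*a^5 - 9.7271*a^4 + 6.4055*a^3 - 13.4402*a^2 - 12.1956*a - 0.432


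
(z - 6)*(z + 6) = z^2 - 36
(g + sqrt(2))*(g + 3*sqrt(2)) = g^2 + 4*sqrt(2)*g + 6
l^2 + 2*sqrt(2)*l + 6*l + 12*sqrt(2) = (l + 6)*(l + 2*sqrt(2))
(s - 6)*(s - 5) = s^2 - 11*s + 30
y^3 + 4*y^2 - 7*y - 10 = (y - 2)*(y + 1)*(y + 5)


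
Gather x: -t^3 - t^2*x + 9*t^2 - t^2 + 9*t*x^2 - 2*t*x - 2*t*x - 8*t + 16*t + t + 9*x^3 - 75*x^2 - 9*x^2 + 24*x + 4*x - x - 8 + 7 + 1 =-t^3 + 8*t^2 + 9*t + 9*x^3 + x^2*(9*t - 84) + x*(-t^2 - 4*t + 27)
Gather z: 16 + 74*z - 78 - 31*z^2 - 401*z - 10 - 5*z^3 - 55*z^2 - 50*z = -5*z^3 - 86*z^2 - 377*z - 72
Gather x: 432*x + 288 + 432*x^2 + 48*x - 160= 432*x^2 + 480*x + 128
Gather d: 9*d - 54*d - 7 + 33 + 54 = 80 - 45*d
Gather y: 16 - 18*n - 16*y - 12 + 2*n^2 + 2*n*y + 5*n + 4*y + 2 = 2*n^2 - 13*n + y*(2*n - 12) + 6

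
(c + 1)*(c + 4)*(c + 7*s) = c^3 + 7*c^2*s + 5*c^2 + 35*c*s + 4*c + 28*s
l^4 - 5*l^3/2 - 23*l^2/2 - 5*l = l*(l - 5)*(l + 1/2)*(l + 2)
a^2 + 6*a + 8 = (a + 2)*(a + 4)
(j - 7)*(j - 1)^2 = j^3 - 9*j^2 + 15*j - 7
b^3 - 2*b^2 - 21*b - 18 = (b - 6)*(b + 1)*(b + 3)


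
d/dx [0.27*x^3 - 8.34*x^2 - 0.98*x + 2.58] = 0.81*x^2 - 16.68*x - 0.98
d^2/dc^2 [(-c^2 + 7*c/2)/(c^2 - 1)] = (7*c^3 - 6*c^2 + 21*c - 2)/(c^6 - 3*c^4 + 3*c^2 - 1)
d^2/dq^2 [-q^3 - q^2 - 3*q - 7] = -6*q - 2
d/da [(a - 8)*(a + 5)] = 2*a - 3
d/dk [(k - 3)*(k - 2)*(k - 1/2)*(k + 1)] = 4*k^3 - 27*k^2/2 + 6*k + 11/2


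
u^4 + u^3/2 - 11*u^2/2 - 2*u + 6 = (u - 2)*(u - 1)*(u + 3/2)*(u + 2)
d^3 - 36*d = d*(d - 6)*(d + 6)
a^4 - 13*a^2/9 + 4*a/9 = a*(a - 1)*(a - 1/3)*(a + 4/3)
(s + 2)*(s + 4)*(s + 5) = s^3 + 11*s^2 + 38*s + 40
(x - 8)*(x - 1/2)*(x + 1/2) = x^3 - 8*x^2 - x/4 + 2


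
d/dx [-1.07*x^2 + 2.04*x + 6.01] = 2.04 - 2.14*x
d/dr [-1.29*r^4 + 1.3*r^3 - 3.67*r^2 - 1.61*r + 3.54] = -5.16*r^3 + 3.9*r^2 - 7.34*r - 1.61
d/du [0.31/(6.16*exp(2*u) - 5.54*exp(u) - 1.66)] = (1.7174 - 3.8192*exp(u))*exp(u)/(-6.16*exp(2*u) + 5.54*exp(u) + 1.66)^2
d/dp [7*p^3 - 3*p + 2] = 21*p^2 - 3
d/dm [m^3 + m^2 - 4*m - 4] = 3*m^2 + 2*m - 4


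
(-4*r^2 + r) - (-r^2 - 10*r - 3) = -3*r^2 + 11*r + 3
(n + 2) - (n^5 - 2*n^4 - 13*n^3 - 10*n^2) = -n^5 + 2*n^4 + 13*n^3 + 10*n^2 + n + 2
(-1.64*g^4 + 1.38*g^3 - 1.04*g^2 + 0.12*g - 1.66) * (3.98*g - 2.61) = -6.5272*g^5 + 9.7728*g^4 - 7.741*g^3 + 3.192*g^2 - 6.92*g + 4.3326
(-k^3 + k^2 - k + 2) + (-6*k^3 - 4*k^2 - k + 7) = -7*k^3 - 3*k^2 - 2*k + 9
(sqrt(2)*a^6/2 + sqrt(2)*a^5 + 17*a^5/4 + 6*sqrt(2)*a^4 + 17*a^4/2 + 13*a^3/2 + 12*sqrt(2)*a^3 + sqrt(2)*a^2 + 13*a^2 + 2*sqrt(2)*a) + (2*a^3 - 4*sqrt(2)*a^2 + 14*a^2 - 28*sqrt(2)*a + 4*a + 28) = sqrt(2)*a^6/2 + sqrt(2)*a^5 + 17*a^5/4 + 6*sqrt(2)*a^4 + 17*a^4/2 + 17*a^3/2 + 12*sqrt(2)*a^3 - 3*sqrt(2)*a^2 + 27*a^2 - 26*sqrt(2)*a + 4*a + 28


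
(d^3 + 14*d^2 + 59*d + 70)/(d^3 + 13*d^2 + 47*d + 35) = (d + 2)/(d + 1)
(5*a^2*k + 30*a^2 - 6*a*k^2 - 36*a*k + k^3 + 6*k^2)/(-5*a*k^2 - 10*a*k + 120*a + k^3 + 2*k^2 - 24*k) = (-a + k)/(k - 4)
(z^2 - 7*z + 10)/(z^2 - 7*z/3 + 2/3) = 3*(z - 5)/(3*z - 1)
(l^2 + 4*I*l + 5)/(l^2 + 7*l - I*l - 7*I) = (l + 5*I)/(l + 7)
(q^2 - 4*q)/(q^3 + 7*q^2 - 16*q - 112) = q/(q^2 + 11*q + 28)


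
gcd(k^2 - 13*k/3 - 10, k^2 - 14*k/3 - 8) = k - 6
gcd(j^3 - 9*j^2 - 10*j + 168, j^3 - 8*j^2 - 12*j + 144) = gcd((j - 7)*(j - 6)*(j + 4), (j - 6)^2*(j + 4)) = j^2 - 2*j - 24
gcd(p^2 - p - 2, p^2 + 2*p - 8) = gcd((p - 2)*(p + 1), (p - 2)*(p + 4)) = p - 2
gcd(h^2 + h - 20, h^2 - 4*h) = h - 4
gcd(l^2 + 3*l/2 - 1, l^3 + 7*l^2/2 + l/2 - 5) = l + 2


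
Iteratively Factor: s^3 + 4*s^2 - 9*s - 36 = (s - 3)*(s^2 + 7*s + 12) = (s - 3)*(s + 3)*(s + 4)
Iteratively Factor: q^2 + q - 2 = (q - 1)*(q + 2)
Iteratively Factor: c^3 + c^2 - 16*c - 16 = (c + 4)*(c^2 - 3*c - 4) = (c + 1)*(c + 4)*(c - 4)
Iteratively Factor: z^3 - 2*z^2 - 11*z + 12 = (z + 3)*(z^2 - 5*z + 4) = (z - 1)*(z + 3)*(z - 4)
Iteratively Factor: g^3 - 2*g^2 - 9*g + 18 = (g + 3)*(g^2 - 5*g + 6) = (g - 2)*(g + 3)*(g - 3)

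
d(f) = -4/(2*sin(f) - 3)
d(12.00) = 0.98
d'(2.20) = -2.46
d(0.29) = 1.65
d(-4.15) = 3.06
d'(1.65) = -0.63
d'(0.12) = 1.04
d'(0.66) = 2.01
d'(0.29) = 1.30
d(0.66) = 2.26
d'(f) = 8*cos(f)/(2*sin(f) - 3)^2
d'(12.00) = 0.41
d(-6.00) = 1.64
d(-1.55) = 0.80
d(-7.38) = 0.84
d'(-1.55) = 0.01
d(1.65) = 3.98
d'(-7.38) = 0.16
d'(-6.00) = 1.29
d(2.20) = 2.89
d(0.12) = 1.45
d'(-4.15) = -2.49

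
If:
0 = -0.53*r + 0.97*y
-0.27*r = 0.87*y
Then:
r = 0.00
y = 0.00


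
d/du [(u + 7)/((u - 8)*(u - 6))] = (-u^2 - 14*u + 146)/(u^4 - 28*u^3 + 292*u^2 - 1344*u + 2304)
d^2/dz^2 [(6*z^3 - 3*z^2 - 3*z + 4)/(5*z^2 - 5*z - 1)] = 6*(10*z^3 + 115*z^2 - 109*z + 44)/(125*z^6 - 375*z^5 + 300*z^4 + 25*z^3 - 60*z^2 - 15*z - 1)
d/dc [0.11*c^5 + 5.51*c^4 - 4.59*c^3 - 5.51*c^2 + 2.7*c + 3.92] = 0.55*c^4 + 22.04*c^3 - 13.77*c^2 - 11.02*c + 2.7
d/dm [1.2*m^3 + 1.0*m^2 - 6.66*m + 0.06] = 3.6*m^2 + 2.0*m - 6.66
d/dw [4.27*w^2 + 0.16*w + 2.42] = 8.54*w + 0.16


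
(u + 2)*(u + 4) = u^2 + 6*u + 8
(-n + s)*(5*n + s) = -5*n^2 + 4*n*s + s^2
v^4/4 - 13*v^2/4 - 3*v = v*(v/4 + 1/4)*(v - 4)*(v + 3)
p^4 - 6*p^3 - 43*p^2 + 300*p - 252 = (p - 6)^2*(p - 1)*(p + 7)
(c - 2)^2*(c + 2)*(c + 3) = c^4 + c^3 - 10*c^2 - 4*c + 24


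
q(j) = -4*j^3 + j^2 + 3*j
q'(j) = -12*j^2 + 2*j + 3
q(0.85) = 0.82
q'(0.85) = -3.97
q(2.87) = -77.71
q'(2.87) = -90.10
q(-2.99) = 106.89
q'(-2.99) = -110.26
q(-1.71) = 17.79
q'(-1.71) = -35.51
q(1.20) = -1.87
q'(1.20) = -11.88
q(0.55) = 1.29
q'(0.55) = 0.47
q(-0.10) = -0.29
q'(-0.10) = 2.68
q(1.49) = -6.54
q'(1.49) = -20.66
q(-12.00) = 7020.00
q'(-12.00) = -1749.00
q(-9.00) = 2970.00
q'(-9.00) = -987.00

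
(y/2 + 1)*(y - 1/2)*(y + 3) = y^3/2 + 9*y^2/4 + 7*y/4 - 3/2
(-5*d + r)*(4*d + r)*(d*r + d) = -20*d^3*r - 20*d^3 - d^2*r^2 - d^2*r + d*r^3 + d*r^2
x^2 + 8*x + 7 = (x + 1)*(x + 7)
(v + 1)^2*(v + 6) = v^3 + 8*v^2 + 13*v + 6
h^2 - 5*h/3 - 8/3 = (h - 8/3)*(h + 1)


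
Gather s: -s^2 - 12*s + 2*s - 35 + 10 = -s^2 - 10*s - 25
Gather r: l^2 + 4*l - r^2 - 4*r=l^2 + 4*l - r^2 - 4*r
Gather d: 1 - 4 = -3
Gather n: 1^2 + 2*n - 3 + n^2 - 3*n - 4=n^2 - n - 6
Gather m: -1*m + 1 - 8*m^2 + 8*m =-8*m^2 + 7*m + 1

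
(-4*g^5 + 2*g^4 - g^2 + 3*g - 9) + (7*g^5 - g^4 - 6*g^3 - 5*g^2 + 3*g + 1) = 3*g^5 + g^4 - 6*g^3 - 6*g^2 + 6*g - 8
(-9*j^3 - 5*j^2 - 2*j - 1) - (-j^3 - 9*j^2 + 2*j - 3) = -8*j^3 + 4*j^2 - 4*j + 2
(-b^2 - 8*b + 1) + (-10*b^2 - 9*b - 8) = -11*b^2 - 17*b - 7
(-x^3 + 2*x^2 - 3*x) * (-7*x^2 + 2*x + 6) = 7*x^5 - 16*x^4 + 19*x^3 + 6*x^2 - 18*x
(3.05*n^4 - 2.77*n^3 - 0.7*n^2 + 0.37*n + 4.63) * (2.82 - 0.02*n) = -0.061*n^5 + 8.6564*n^4 - 7.7974*n^3 - 1.9814*n^2 + 0.9508*n + 13.0566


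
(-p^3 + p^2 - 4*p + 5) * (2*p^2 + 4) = -2*p^5 + 2*p^4 - 12*p^3 + 14*p^2 - 16*p + 20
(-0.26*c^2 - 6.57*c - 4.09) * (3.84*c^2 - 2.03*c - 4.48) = -0.9984*c^4 - 24.701*c^3 - 1.2037*c^2 + 37.7363*c + 18.3232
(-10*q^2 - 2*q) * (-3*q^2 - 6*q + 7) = 30*q^4 + 66*q^3 - 58*q^2 - 14*q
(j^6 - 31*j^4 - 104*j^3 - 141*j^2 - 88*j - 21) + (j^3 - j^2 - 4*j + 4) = j^6 - 31*j^4 - 103*j^3 - 142*j^2 - 92*j - 17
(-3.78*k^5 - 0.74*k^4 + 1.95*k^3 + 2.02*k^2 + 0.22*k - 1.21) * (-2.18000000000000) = 8.2404*k^5 + 1.6132*k^4 - 4.251*k^3 - 4.4036*k^2 - 0.4796*k + 2.6378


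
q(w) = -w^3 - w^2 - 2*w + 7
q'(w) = -3*w^2 - 2*w - 2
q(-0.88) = 8.67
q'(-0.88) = -2.56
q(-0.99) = 8.97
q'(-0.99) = -2.96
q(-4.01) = 63.42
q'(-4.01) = -42.22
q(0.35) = 6.13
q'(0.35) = -3.07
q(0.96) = 3.27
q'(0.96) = -6.68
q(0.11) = 6.77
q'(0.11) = -2.26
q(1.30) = 0.51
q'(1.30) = -9.67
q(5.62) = -213.33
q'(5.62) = -107.99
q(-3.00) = 31.00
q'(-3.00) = -23.00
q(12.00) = -1889.00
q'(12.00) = -458.00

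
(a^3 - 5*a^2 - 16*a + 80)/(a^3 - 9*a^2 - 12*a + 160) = (a - 4)/(a - 8)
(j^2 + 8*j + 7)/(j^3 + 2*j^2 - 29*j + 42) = (j + 1)/(j^2 - 5*j + 6)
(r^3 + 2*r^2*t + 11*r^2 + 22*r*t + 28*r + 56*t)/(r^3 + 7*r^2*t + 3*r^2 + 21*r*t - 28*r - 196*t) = (r^2 + 2*r*t + 4*r + 8*t)/(r^2 + 7*r*t - 4*r - 28*t)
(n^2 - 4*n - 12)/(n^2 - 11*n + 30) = (n + 2)/(n - 5)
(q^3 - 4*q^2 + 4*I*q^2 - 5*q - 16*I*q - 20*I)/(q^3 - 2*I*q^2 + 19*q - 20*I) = (q^2 - 4*q - 5)/(q^2 - 6*I*q - 5)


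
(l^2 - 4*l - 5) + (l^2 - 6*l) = 2*l^2 - 10*l - 5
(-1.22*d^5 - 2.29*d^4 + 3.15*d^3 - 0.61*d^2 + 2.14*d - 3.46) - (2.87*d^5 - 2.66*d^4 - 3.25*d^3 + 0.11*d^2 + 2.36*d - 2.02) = -4.09*d^5 + 0.37*d^4 + 6.4*d^3 - 0.72*d^2 - 0.22*d - 1.44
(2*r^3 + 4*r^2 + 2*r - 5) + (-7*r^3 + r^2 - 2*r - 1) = -5*r^3 + 5*r^2 - 6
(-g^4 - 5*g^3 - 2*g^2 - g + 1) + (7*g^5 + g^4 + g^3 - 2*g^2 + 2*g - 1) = 7*g^5 - 4*g^3 - 4*g^2 + g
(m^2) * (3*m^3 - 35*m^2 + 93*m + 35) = 3*m^5 - 35*m^4 + 93*m^3 + 35*m^2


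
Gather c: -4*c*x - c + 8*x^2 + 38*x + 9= c*(-4*x - 1) + 8*x^2 + 38*x + 9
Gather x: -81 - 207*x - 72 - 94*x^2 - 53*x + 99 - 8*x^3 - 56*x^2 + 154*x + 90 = -8*x^3 - 150*x^2 - 106*x + 36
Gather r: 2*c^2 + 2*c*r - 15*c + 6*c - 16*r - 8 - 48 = 2*c^2 - 9*c + r*(2*c - 16) - 56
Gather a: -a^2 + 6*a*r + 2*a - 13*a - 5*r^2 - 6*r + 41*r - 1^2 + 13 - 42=-a^2 + a*(6*r - 11) - 5*r^2 + 35*r - 30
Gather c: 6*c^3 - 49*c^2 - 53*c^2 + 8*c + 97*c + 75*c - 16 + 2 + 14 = 6*c^3 - 102*c^2 + 180*c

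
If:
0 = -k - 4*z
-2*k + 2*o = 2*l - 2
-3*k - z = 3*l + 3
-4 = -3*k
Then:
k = 4/3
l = -20/9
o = -17/9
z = -1/3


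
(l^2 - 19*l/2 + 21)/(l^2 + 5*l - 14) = (l^2 - 19*l/2 + 21)/(l^2 + 5*l - 14)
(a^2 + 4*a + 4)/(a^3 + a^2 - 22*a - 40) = (a + 2)/(a^2 - a - 20)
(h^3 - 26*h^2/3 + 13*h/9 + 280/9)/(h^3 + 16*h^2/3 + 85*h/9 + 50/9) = (3*h^2 - 31*h + 56)/(3*h^2 + 11*h + 10)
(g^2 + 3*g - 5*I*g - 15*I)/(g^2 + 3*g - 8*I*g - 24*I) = (g - 5*I)/(g - 8*I)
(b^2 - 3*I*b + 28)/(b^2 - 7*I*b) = (b + 4*I)/b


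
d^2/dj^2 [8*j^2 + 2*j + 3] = 16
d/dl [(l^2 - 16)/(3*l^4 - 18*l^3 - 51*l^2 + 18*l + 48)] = 2*(l*(l^4 - 6*l^3 - 17*l^2 + 6*l + 16) - (l^2 - 16)*(2*l^3 - 9*l^2 - 17*l + 3))/(3*(l^4 - 6*l^3 - 17*l^2 + 6*l + 16)^2)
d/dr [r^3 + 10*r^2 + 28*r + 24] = 3*r^2 + 20*r + 28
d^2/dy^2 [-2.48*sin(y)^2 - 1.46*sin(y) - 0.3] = 1.46*sin(y) - 4.96*cos(2*y)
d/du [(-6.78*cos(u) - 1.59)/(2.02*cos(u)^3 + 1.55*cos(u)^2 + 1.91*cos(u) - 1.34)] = -(27.3912*cos(u)^3 + 20.1444*cos(u)^2 + 4.92899999999999*cos(u) + 12.1221)*sin(u)/(2.02*cos(u)^3 + 1.55*cos(u)^2 + 1.91*cos(u) - 1.34)^2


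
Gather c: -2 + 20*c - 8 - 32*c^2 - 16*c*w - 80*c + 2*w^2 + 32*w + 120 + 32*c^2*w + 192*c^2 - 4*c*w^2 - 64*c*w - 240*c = c^2*(32*w + 160) + c*(-4*w^2 - 80*w - 300) + 2*w^2 + 32*w + 110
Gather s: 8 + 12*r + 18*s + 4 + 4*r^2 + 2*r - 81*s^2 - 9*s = 4*r^2 + 14*r - 81*s^2 + 9*s + 12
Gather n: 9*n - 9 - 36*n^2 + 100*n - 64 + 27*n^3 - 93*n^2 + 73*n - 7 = 27*n^3 - 129*n^2 + 182*n - 80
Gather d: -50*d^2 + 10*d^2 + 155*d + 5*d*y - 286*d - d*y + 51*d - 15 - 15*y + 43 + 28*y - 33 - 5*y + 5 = -40*d^2 + d*(4*y - 80) + 8*y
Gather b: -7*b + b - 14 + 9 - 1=-6*b - 6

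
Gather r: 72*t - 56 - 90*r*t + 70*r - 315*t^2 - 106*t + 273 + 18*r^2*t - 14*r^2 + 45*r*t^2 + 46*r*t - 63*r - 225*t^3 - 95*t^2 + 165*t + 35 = r^2*(18*t - 14) + r*(45*t^2 - 44*t + 7) - 225*t^3 - 410*t^2 + 131*t + 252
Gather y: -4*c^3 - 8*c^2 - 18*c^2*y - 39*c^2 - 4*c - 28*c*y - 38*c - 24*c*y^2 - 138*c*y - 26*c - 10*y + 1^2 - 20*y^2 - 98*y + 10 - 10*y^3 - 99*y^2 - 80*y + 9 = -4*c^3 - 47*c^2 - 68*c - 10*y^3 + y^2*(-24*c - 119) + y*(-18*c^2 - 166*c - 188) + 20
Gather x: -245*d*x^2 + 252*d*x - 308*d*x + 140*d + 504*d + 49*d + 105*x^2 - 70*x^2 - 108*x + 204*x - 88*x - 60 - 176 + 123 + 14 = 693*d + x^2*(35 - 245*d) + x*(8 - 56*d) - 99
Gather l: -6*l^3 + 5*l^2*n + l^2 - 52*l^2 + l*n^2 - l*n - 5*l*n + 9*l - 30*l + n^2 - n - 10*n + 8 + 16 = -6*l^3 + l^2*(5*n - 51) + l*(n^2 - 6*n - 21) + n^2 - 11*n + 24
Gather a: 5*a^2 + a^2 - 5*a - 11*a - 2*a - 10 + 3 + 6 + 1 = 6*a^2 - 18*a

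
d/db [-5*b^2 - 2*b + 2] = -10*b - 2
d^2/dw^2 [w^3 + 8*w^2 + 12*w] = 6*w + 16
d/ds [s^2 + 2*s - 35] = 2*s + 2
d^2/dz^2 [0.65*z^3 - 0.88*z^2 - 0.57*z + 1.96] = 3.9*z - 1.76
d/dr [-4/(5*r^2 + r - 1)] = 4*(10*r + 1)/(5*r^2 + r - 1)^2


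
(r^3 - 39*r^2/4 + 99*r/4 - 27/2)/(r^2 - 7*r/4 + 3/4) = (r^2 - 9*r + 18)/(r - 1)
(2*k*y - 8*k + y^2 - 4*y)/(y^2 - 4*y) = (2*k + y)/y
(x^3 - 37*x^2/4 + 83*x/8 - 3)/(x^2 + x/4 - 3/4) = (x^2 - 17*x/2 + 4)/(x + 1)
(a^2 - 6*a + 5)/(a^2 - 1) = (a - 5)/(a + 1)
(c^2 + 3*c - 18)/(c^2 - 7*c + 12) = (c + 6)/(c - 4)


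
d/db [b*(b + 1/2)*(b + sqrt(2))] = 3*b^2 + b + 2*sqrt(2)*b + sqrt(2)/2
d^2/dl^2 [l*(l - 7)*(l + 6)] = 6*l - 2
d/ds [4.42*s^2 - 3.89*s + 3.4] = 8.84*s - 3.89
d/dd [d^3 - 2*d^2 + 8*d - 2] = 3*d^2 - 4*d + 8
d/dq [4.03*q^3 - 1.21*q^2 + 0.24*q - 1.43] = 12.09*q^2 - 2.42*q + 0.24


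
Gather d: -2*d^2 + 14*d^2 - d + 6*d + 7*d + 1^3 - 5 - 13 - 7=12*d^2 + 12*d - 24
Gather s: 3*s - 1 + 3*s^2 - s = 3*s^2 + 2*s - 1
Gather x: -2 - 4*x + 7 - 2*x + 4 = 9 - 6*x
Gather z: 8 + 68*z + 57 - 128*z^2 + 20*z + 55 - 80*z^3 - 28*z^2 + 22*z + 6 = -80*z^3 - 156*z^2 + 110*z + 126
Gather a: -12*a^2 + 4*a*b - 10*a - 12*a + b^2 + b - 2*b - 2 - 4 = -12*a^2 + a*(4*b - 22) + b^2 - b - 6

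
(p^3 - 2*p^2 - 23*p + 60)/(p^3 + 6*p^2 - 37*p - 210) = (p^2 - 7*p + 12)/(p^2 + p - 42)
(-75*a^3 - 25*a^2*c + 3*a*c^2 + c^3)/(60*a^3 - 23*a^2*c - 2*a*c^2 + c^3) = (-15*a^2 - 2*a*c + c^2)/(12*a^2 - 7*a*c + c^2)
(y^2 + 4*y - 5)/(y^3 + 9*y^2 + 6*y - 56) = (y^2 + 4*y - 5)/(y^3 + 9*y^2 + 6*y - 56)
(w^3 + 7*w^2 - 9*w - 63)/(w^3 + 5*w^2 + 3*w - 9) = (w^2 + 4*w - 21)/(w^2 + 2*w - 3)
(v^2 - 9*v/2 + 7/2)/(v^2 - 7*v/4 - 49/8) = 4*(v - 1)/(4*v + 7)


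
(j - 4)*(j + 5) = j^2 + j - 20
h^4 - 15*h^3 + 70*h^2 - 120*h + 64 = (h - 8)*(h - 4)*(h - 2)*(h - 1)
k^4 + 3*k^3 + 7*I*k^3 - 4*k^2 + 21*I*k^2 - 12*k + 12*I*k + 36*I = (k + 3)*(k - I)*(k + 2*I)*(k + 6*I)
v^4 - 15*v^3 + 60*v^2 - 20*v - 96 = (v - 8)*(v - 6)*(v - 2)*(v + 1)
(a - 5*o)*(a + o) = a^2 - 4*a*o - 5*o^2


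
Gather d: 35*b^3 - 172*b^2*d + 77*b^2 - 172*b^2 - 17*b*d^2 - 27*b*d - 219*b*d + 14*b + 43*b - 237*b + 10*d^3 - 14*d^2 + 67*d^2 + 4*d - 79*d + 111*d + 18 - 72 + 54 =35*b^3 - 95*b^2 - 180*b + 10*d^3 + d^2*(53 - 17*b) + d*(-172*b^2 - 246*b + 36)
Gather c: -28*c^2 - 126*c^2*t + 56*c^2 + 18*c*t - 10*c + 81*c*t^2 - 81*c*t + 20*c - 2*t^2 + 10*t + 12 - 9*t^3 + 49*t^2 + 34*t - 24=c^2*(28 - 126*t) + c*(81*t^2 - 63*t + 10) - 9*t^3 + 47*t^2 + 44*t - 12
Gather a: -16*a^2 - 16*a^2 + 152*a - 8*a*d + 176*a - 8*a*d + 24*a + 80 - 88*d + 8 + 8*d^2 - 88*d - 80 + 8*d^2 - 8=-32*a^2 + a*(352 - 16*d) + 16*d^2 - 176*d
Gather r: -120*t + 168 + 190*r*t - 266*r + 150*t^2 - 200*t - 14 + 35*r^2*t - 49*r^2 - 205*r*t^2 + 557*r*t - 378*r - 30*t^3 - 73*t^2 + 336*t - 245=r^2*(35*t - 49) + r*(-205*t^2 + 747*t - 644) - 30*t^3 + 77*t^2 + 16*t - 91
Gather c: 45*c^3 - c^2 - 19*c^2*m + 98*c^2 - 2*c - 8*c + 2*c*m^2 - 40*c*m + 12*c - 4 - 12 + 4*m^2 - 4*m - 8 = 45*c^3 + c^2*(97 - 19*m) + c*(2*m^2 - 40*m + 2) + 4*m^2 - 4*m - 24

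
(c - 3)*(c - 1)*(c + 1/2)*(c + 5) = c^4 + 3*c^3/2 - 33*c^2/2 + 13*c/2 + 15/2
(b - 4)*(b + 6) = b^2 + 2*b - 24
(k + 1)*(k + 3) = k^2 + 4*k + 3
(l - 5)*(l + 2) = l^2 - 3*l - 10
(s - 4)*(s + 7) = s^2 + 3*s - 28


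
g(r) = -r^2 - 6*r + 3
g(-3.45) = 11.80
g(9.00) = -132.00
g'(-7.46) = 8.92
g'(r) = -2*r - 6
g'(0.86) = -7.72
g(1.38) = -7.18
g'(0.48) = -6.96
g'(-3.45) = 0.90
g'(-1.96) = -2.08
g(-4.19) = 10.58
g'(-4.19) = 2.38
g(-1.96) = 10.92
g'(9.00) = -24.00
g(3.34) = -28.20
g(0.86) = -2.90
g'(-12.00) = 18.00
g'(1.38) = -8.76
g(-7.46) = -7.89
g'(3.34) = -12.68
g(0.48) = -0.11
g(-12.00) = -69.00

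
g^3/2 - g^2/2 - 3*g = g*(g/2 + 1)*(g - 3)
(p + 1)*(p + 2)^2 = p^3 + 5*p^2 + 8*p + 4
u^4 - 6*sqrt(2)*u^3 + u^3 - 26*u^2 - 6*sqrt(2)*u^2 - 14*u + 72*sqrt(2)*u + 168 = (u - 3)*(u + 4)*(u - 7*sqrt(2))*(u + sqrt(2))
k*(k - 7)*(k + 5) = k^3 - 2*k^2 - 35*k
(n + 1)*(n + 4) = n^2 + 5*n + 4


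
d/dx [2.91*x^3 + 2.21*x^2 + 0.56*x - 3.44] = 8.73*x^2 + 4.42*x + 0.56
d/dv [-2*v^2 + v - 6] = 1 - 4*v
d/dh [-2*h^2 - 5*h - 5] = -4*h - 5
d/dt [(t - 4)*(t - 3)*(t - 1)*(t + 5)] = 4*t^3 - 9*t^2 - 42*t + 83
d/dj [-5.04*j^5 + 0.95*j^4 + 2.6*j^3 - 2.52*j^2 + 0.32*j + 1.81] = -25.2*j^4 + 3.8*j^3 + 7.8*j^2 - 5.04*j + 0.32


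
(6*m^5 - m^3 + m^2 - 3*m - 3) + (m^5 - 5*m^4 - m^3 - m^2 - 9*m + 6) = 7*m^5 - 5*m^4 - 2*m^3 - 12*m + 3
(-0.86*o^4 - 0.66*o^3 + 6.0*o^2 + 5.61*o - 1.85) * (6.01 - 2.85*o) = 2.451*o^5 - 3.2876*o^4 - 21.0666*o^3 + 20.0715*o^2 + 38.9886*o - 11.1185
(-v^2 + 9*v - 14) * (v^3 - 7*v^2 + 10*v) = -v^5 + 16*v^4 - 87*v^3 + 188*v^2 - 140*v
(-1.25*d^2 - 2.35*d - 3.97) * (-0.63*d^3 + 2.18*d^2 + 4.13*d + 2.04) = 0.7875*d^5 - 1.2445*d^4 - 7.7844*d^3 - 20.9101*d^2 - 21.1901*d - 8.0988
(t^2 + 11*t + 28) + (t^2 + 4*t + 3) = 2*t^2 + 15*t + 31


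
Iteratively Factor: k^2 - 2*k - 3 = (k + 1)*(k - 3)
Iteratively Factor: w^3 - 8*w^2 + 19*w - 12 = (w - 1)*(w^2 - 7*w + 12) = (w - 4)*(w - 1)*(w - 3)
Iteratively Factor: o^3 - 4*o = (o + 2)*(o^2 - 2*o) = o*(o + 2)*(o - 2)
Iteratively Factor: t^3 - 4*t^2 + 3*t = (t)*(t^2 - 4*t + 3) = t*(t - 3)*(t - 1)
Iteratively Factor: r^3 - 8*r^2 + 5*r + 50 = (r - 5)*(r^2 - 3*r - 10) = (r - 5)^2*(r + 2)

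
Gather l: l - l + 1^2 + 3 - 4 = 0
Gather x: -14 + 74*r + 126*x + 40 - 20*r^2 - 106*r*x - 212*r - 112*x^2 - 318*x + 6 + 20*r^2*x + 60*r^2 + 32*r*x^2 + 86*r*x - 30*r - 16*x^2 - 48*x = 40*r^2 - 168*r + x^2*(32*r - 128) + x*(20*r^2 - 20*r - 240) + 32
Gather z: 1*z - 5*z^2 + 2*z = -5*z^2 + 3*z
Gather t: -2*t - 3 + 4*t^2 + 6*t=4*t^2 + 4*t - 3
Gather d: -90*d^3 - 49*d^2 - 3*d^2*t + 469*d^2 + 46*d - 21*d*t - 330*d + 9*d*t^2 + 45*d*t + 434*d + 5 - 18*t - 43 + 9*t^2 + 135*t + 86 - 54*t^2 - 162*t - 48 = -90*d^3 + d^2*(420 - 3*t) + d*(9*t^2 + 24*t + 150) - 45*t^2 - 45*t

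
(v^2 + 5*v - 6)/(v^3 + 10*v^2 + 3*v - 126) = (v - 1)/(v^2 + 4*v - 21)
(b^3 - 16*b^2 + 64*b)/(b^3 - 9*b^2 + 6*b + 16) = b*(b - 8)/(b^2 - b - 2)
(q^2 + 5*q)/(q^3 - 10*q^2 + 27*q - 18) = q*(q + 5)/(q^3 - 10*q^2 + 27*q - 18)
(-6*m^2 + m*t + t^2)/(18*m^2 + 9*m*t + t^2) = (-2*m + t)/(6*m + t)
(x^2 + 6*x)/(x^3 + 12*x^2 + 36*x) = 1/(x + 6)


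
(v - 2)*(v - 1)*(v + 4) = v^3 + v^2 - 10*v + 8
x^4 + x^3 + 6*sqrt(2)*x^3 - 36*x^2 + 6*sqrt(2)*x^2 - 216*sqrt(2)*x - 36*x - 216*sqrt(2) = (x - 6)*(x + 1)*(x + 6)*(x + 6*sqrt(2))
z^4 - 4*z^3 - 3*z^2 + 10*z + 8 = (z - 4)*(z - 2)*(z + 1)^2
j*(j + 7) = j^2 + 7*j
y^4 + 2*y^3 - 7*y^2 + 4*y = y*(y - 1)^2*(y + 4)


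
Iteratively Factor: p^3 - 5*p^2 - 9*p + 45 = (p - 5)*(p^2 - 9) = (p - 5)*(p - 3)*(p + 3)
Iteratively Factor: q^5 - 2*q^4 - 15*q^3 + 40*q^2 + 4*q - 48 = (q - 3)*(q^4 + q^3 - 12*q^2 + 4*q + 16) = (q - 3)*(q - 2)*(q^3 + 3*q^2 - 6*q - 8) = (q - 3)*(q - 2)*(q + 1)*(q^2 + 2*q - 8) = (q - 3)*(q - 2)*(q + 1)*(q + 4)*(q - 2)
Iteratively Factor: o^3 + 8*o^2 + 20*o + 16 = (o + 2)*(o^2 + 6*o + 8) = (o + 2)^2*(o + 4)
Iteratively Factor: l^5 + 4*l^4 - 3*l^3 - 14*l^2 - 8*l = (l - 2)*(l^4 + 6*l^3 + 9*l^2 + 4*l) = l*(l - 2)*(l^3 + 6*l^2 + 9*l + 4) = l*(l - 2)*(l + 1)*(l^2 + 5*l + 4) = l*(l - 2)*(l + 1)*(l + 4)*(l + 1)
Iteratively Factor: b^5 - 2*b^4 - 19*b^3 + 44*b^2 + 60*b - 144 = (b - 2)*(b^4 - 19*b^2 + 6*b + 72) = (b - 3)*(b - 2)*(b^3 + 3*b^2 - 10*b - 24) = (b - 3)*(b - 2)*(b + 2)*(b^2 + b - 12) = (b - 3)^2*(b - 2)*(b + 2)*(b + 4)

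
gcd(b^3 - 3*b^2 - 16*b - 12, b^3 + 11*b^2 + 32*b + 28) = b + 2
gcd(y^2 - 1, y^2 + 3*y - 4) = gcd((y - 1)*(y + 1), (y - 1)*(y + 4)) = y - 1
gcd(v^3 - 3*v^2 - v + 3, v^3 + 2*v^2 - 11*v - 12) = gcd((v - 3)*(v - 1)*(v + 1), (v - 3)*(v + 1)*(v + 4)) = v^2 - 2*v - 3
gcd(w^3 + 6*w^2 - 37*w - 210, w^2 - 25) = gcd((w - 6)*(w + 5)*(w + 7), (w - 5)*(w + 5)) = w + 5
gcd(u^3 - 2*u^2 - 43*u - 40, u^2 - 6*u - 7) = u + 1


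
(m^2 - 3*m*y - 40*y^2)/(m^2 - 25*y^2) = (-m + 8*y)/(-m + 5*y)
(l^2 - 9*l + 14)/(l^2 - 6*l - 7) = (l - 2)/(l + 1)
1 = 1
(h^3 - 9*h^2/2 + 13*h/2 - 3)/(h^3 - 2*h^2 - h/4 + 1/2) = 2*(2*h^2 - 5*h + 3)/(4*h^2 - 1)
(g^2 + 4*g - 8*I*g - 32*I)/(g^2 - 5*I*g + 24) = (g + 4)/(g + 3*I)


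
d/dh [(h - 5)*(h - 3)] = 2*h - 8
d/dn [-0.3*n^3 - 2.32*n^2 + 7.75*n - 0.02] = -0.9*n^2 - 4.64*n + 7.75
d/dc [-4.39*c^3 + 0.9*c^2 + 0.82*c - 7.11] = -13.17*c^2 + 1.8*c + 0.82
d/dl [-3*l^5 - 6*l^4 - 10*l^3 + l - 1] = -15*l^4 - 24*l^3 - 30*l^2 + 1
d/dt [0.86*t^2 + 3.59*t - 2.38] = 1.72*t + 3.59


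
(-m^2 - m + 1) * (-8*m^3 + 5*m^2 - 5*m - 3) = 8*m^5 + 3*m^4 - 8*m^3 + 13*m^2 - 2*m - 3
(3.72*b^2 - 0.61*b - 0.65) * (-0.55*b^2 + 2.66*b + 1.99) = -2.046*b^4 + 10.2307*b^3 + 6.1377*b^2 - 2.9429*b - 1.2935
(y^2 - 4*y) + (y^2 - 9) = 2*y^2 - 4*y - 9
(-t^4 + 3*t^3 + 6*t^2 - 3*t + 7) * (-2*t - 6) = 2*t^5 - 30*t^3 - 30*t^2 + 4*t - 42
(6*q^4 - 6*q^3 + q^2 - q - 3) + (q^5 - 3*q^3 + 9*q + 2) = q^5 + 6*q^4 - 9*q^3 + q^2 + 8*q - 1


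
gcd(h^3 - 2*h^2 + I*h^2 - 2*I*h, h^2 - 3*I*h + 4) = h + I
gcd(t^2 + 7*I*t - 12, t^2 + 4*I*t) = t + 4*I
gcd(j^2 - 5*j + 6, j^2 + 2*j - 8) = j - 2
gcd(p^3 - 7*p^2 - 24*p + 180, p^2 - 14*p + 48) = p - 6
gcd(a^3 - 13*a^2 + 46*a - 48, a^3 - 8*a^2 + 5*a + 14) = a - 2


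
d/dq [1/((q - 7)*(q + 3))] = 2*(2 - q)/(q^4 - 8*q^3 - 26*q^2 + 168*q + 441)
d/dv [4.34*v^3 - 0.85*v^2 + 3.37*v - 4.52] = 13.02*v^2 - 1.7*v + 3.37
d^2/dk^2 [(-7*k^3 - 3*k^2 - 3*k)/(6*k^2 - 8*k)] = -175/(27*k^3 - 108*k^2 + 144*k - 64)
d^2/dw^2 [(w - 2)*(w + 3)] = 2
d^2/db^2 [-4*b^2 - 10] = -8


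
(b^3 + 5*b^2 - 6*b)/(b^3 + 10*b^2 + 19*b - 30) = b/(b + 5)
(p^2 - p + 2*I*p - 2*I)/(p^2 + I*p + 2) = (p - 1)/(p - I)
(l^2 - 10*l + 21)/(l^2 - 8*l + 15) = (l - 7)/(l - 5)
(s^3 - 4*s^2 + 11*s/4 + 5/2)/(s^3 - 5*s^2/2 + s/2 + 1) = (s - 5/2)/(s - 1)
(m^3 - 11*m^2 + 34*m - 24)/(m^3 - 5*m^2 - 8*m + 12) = (m - 4)/(m + 2)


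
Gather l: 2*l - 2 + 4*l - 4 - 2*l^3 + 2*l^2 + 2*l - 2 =-2*l^3 + 2*l^2 + 8*l - 8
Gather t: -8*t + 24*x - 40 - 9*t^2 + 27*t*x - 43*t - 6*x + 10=-9*t^2 + t*(27*x - 51) + 18*x - 30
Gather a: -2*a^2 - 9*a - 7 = -2*a^2 - 9*a - 7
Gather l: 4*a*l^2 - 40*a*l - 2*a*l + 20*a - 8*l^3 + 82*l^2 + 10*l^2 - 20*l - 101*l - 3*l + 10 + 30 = 20*a - 8*l^3 + l^2*(4*a + 92) + l*(-42*a - 124) + 40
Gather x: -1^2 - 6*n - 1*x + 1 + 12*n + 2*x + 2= 6*n + x + 2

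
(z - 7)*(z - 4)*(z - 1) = z^3 - 12*z^2 + 39*z - 28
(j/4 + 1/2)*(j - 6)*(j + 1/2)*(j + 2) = j^4/4 - 3*j^3/8 - 21*j^2/4 - 17*j/2 - 3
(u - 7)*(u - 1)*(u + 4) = u^3 - 4*u^2 - 25*u + 28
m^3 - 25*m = m*(m - 5)*(m + 5)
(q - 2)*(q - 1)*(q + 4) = q^3 + q^2 - 10*q + 8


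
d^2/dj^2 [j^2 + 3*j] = 2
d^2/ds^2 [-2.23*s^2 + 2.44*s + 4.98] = -4.46000000000000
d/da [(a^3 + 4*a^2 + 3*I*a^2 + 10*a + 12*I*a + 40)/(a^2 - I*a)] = (a^4 - 2*I*a^3 - a^2*(7 + 16*I) - 80*a + 40*I)/(a^2*(a^2 - 2*I*a - 1))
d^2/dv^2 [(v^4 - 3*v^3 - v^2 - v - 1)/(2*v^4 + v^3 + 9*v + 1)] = 2*(-14*v^9 - 12*v^8 - 138*v^7 + 292*v^6 + 225*v^5 + 360*v^4 - 171*v^3 - 84*v^2 - 6*v - 73)/(8*v^12 + 12*v^11 + 6*v^10 + 109*v^9 + 120*v^8 + 39*v^7 + 489*v^6 + 351*v^5 + 60*v^4 + 732*v^3 + 243*v^2 + 27*v + 1)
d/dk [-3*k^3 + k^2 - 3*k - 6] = -9*k^2 + 2*k - 3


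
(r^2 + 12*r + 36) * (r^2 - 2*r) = r^4 + 10*r^3 + 12*r^2 - 72*r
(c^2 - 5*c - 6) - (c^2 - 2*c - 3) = -3*c - 3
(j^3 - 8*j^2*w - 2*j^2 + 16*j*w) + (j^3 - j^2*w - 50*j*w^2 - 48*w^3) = 2*j^3 - 9*j^2*w - 2*j^2 - 50*j*w^2 + 16*j*w - 48*w^3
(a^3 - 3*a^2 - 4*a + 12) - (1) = a^3 - 3*a^2 - 4*a + 11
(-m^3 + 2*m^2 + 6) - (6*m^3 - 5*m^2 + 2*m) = -7*m^3 + 7*m^2 - 2*m + 6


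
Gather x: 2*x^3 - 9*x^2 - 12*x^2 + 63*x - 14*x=2*x^3 - 21*x^2 + 49*x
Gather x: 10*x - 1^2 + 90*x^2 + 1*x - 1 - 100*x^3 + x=-100*x^3 + 90*x^2 + 12*x - 2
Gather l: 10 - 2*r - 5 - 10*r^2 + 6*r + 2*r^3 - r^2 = 2*r^3 - 11*r^2 + 4*r + 5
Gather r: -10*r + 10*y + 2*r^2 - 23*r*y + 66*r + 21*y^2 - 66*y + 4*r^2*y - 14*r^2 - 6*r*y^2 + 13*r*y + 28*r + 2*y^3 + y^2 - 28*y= r^2*(4*y - 12) + r*(-6*y^2 - 10*y + 84) + 2*y^3 + 22*y^2 - 84*y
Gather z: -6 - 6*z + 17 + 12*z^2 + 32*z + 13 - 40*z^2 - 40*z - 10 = -28*z^2 - 14*z + 14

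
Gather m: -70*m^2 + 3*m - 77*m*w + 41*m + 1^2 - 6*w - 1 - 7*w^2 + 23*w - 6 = -70*m^2 + m*(44 - 77*w) - 7*w^2 + 17*w - 6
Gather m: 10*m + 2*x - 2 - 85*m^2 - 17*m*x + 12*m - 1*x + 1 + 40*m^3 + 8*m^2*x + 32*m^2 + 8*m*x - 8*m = 40*m^3 + m^2*(8*x - 53) + m*(14 - 9*x) + x - 1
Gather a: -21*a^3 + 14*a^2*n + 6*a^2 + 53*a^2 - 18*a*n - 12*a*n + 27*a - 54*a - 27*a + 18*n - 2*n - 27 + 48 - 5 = -21*a^3 + a^2*(14*n + 59) + a*(-30*n - 54) + 16*n + 16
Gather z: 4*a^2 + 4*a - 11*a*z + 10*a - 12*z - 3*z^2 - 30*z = 4*a^2 + 14*a - 3*z^2 + z*(-11*a - 42)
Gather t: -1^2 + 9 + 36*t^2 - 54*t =36*t^2 - 54*t + 8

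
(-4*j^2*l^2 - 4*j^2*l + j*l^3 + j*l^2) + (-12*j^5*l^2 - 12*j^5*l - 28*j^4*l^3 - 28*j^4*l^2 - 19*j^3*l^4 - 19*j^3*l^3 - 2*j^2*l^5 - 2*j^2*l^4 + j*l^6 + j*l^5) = -12*j^5*l^2 - 12*j^5*l - 28*j^4*l^3 - 28*j^4*l^2 - 19*j^3*l^4 - 19*j^3*l^3 - 2*j^2*l^5 - 2*j^2*l^4 - 4*j^2*l^2 - 4*j^2*l + j*l^6 + j*l^5 + j*l^3 + j*l^2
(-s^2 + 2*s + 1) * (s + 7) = -s^3 - 5*s^2 + 15*s + 7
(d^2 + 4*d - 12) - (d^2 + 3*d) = d - 12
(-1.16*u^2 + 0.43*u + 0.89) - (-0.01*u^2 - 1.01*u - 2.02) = -1.15*u^2 + 1.44*u + 2.91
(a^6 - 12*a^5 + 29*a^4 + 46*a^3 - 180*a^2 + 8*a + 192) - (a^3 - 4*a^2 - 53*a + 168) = a^6 - 12*a^5 + 29*a^4 + 45*a^3 - 176*a^2 + 61*a + 24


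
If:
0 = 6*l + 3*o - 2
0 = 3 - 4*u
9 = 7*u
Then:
No Solution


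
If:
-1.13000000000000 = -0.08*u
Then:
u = 14.12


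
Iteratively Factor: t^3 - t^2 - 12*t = (t - 4)*(t^2 + 3*t) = (t - 4)*(t + 3)*(t)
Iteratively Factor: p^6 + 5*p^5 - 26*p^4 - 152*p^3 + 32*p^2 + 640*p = (p + 4)*(p^5 + p^4 - 30*p^3 - 32*p^2 + 160*p) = (p - 5)*(p + 4)*(p^4 + 6*p^3 - 32*p) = (p - 5)*(p + 4)^2*(p^3 + 2*p^2 - 8*p) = (p - 5)*(p + 4)^3*(p^2 - 2*p) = (p - 5)*(p - 2)*(p + 4)^3*(p)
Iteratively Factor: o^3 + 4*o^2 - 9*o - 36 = (o - 3)*(o^2 + 7*o + 12) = (o - 3)*(o + 4)*(o + 3)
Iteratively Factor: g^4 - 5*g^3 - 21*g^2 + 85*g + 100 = (g - 5)*(g^3 - 21*g - 20) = (g - 5)*(g + 4)*(g^2 - 4*g - 5) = (g - 5)*(g + 1)*(g + 4)*(g - 5)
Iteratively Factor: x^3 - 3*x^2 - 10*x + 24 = (x + 3)*(x^2 - 6*x + 8) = (x - 4)*(x + 3)*(x - 2)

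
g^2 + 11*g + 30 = (g + 5)*(g + 6)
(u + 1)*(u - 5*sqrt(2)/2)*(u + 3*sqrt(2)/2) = u^3 - sqrt(2)*u^2 + u^2 - 15*u/2 - sqrt(2)*u - 15/2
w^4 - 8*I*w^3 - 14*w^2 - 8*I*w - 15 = (w - 5*I)*(w - 3*I)*(w - I)*(w + I)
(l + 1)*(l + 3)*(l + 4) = l^3 + 8*l^2 + 19*l + 12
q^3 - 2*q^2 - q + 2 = (q - 2)*(q - 1)*(q + 1)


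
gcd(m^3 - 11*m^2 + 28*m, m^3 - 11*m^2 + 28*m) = m^3 - 11*m^2 + 28*m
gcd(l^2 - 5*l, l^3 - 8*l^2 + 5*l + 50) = l - 5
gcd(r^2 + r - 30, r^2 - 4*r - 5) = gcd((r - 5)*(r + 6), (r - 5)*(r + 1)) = r - 5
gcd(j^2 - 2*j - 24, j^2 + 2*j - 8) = j + 4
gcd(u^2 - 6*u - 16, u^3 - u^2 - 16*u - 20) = u + 2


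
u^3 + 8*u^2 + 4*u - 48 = (u - 2)*(u + 4)*(u + 6)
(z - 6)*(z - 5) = z^2 - 11*z + 30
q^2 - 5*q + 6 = (q - 3)*(q - 2)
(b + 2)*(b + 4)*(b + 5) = b^3 + 11*b^2 + 38*b + 40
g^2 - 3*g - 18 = (g - 6)*(g + 3)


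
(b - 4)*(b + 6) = b^2 + 2*b - 24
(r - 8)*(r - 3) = r^2 - 11*r + 24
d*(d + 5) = d^2 + 5*d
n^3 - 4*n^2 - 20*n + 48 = (n - 6)*(n - 2)*(n + 4)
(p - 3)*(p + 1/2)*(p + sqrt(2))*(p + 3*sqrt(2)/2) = p^4 - 5*p^3/2 + 5*sqrt(2)*p^3/2 - 25*sqrt(2)*p^2/4 + 3*p^2/2 - 15*p/2 - 15*sqrt(2)*p/4 - 9/2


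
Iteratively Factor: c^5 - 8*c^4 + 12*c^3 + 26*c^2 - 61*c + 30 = (c - 1)*(c^4 - 7*c^3 + 5*c^2 + 31*c - 30) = (c - 5)*(c - 1)*(c^3 - 2*c^2 - 5*c + 6) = (c - 5)*(c - 1)^2*(c^2 - c - 6) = (c - 5)*(c - 1)^2*(c + 2)*(c - 3)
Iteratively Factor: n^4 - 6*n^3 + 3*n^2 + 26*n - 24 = (n + 2)*(n^3 - 8*n^2 + 19*n - 12) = (n - 4)*(n + 2)*(n^2 - 4*n + 3) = (n - 4)*(n - 3)*(n + 2)*(n - 1)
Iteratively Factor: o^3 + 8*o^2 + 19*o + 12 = (o + 1)*(o^2 + 7*o + 12) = (o + 1)*(o + 4)*(o + 3)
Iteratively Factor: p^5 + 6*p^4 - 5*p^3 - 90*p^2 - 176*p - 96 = (p + 1)*(p^4 + 5*p^3 - 10*p^2 - 80*p - 96) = (p + 1)*(p + 2)*(p^3 + 3*p^2 - 16*p - 48) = (p + 1)*(p + 2)*(p + 4)*(p^2 - p - 12) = (p + 1)*(p + 2)*(p + 3)*(p + 4)*(p - 4)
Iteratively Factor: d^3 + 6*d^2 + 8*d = (d + 2)*(d^2 + 4*d) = d*(d + 2)*(d + 4)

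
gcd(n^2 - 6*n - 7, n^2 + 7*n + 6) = n + 1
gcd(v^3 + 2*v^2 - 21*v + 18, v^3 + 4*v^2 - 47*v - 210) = v + 6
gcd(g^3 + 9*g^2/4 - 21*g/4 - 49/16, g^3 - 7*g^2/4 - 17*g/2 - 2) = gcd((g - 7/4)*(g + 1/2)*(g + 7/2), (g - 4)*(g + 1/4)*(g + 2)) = 1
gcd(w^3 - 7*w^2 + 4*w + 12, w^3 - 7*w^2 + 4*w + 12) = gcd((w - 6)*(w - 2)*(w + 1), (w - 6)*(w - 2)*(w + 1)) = w^3 - 7*w^2 + 4*w + 12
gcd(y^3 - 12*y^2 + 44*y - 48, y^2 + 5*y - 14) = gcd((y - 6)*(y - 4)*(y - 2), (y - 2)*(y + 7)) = y - 2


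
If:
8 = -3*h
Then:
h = -8/3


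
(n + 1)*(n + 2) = n^2 + 3*n + 2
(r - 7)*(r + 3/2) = r^2 - 11*r/2 - 21/2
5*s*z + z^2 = z*(5*s + z)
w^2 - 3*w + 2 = (w - 2)*(w - 1)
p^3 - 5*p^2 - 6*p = p*(p - 6)*(p + 1)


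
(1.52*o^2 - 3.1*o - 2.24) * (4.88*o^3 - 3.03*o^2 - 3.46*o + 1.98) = 7.4176*o^5 - 19.7336*o^4 - 6.7974*o^3 + 20.5228*o^2 + 1.6124*o - 4.4352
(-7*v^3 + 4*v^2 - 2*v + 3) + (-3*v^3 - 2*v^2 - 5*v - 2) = -10*v^3 + 2*v^2 - 7*v + 1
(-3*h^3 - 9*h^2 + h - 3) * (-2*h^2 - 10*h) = 6*h^5 + 48*h^4 + 88*h^3 - 4*h^2 + 30*h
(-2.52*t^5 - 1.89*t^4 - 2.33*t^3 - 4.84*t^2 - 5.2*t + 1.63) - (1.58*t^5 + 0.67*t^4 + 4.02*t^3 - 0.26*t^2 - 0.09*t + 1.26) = -4.1*t^5 - 2.56*t^4 - 6.35*t^3 - 4.58*t^2 - 5.11*t + 0.37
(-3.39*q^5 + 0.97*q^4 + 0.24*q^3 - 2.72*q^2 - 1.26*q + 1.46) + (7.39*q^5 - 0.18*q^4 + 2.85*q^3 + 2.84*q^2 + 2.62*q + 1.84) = 4.0*q^5 + 0.79*q^4 + 3.09*q^3 + 0.12*q^2 + 1.36*q + 3.3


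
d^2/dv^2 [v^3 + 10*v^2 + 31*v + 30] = 6*v + 20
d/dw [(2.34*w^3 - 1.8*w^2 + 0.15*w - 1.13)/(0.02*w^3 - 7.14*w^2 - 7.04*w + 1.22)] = (-16.6716*w^4 - 32.9532*w^3 + 22.3752*w^2 - 20.5284*w - 7.7722)/(0.0004*w^6 - 0.2856*w^5 + 50.698*w^4 + 100.58*w^3 + 32.14*w^2 - 17.1776*w + 1.4884)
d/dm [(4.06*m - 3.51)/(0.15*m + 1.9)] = (1.236075*m + 15.65695)/(0.15*m + 1.9)^3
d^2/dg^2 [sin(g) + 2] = -sin(g)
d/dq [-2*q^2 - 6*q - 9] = -4*q - 6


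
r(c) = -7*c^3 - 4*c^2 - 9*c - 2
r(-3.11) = 197.86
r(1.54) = -50.91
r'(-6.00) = -717.00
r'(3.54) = -300.48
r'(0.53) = -19.14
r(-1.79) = 41.44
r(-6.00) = 1420.00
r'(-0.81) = -16.30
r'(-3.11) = -187.23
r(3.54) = -394.52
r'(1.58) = -74.06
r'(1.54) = -71.12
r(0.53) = -8.94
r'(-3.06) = -181.16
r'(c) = -21*c^2 - 8*c - 9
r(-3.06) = 188.65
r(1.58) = -53.82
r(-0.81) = 6.39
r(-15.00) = 22858.00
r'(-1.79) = -61.97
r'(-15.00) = -4614.00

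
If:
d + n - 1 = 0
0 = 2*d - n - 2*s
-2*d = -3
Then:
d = 3/2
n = -1/2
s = 7/4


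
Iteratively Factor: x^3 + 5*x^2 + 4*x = (x + 4)*(x^2 + x) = (x + 1)*(x + 4)*(x)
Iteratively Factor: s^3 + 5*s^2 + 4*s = (s + 4)*(s^2 + s) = s*(s + 4)*(s + 1)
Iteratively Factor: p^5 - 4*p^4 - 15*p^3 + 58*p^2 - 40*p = (p + 4)*(p^4 - 8*p^3 + 17*p^2 - 10*p) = (p - 1)*(p + 4)*(p^3 - 7*p^2 + 10*p) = (p - 2)*(p - 1)*(p + 4)*(p^2 - 5*p) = (p - 5)*(p - 2)*(p - 1)*(p + 4)*(p)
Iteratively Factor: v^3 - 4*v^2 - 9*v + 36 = (v - 4)*(v^2 - 9) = (v - 4)*(v - 3)*(v + 3)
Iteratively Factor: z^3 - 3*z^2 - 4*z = (z)*(z^2 - 3*z - 4) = z*(z - 4)*(z + 1)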